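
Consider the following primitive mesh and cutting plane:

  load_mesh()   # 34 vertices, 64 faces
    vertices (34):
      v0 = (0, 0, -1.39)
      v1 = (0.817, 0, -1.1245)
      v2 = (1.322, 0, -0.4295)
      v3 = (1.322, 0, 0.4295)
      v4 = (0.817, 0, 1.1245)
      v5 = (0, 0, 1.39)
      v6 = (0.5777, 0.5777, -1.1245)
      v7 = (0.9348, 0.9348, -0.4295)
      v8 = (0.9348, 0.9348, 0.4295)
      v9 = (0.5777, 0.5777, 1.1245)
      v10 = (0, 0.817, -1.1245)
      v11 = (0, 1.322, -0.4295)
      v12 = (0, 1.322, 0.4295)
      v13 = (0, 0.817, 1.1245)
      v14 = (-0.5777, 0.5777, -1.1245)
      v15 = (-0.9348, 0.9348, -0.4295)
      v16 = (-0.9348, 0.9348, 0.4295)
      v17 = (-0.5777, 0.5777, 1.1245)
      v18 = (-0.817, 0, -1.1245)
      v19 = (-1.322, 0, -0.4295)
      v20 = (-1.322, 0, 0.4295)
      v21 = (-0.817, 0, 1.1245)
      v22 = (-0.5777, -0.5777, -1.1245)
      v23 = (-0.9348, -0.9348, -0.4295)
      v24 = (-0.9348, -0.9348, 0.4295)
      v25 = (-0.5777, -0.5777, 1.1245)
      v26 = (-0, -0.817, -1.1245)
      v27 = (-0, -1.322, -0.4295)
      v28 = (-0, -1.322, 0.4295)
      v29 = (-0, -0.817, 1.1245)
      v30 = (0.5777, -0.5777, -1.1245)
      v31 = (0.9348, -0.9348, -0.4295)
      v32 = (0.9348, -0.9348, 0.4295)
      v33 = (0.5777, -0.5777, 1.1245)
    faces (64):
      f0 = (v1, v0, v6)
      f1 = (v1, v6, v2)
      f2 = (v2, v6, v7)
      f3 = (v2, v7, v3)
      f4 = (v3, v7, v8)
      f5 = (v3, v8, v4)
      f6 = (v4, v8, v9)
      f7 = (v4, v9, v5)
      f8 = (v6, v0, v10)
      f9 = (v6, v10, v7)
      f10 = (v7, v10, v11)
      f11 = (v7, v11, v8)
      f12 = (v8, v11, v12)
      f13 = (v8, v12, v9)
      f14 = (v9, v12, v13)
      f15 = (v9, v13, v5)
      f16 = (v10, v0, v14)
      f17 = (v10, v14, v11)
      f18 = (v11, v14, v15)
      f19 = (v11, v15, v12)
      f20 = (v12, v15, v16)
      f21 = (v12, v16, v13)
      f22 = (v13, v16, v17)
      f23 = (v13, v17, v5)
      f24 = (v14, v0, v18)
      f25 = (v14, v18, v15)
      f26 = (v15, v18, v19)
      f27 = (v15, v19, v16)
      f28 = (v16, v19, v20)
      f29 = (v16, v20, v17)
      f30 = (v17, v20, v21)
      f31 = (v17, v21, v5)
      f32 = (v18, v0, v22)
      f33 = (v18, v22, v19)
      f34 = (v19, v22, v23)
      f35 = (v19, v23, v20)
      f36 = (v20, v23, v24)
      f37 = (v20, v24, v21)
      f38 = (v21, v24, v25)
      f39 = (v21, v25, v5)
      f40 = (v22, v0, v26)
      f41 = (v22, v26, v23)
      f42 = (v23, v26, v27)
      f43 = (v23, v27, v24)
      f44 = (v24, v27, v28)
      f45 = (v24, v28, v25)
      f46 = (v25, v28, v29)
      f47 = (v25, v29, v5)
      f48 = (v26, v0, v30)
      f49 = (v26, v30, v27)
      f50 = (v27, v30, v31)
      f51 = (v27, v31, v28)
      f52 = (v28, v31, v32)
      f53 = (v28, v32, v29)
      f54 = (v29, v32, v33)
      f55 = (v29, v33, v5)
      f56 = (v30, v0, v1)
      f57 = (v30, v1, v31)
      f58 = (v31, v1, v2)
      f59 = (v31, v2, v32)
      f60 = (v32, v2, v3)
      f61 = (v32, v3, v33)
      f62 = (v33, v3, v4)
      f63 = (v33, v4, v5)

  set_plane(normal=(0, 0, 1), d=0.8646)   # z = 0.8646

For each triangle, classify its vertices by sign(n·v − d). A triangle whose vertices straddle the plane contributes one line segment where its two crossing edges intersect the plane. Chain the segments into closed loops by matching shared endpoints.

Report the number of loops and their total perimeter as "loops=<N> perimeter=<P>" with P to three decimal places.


loops=1 perimeter=6.159

Straddling triangles (16 of 64):
  (v3,v8,v4) [--+] → (0.861052, 0.349575, 0.8646)–(1.00585, 0, 0.8646)  len=0.3784
  (v4,v8,v9) [+-+] → (0.861052, 0.349575, 0.8646)–(0.71124, 0.71124, 0.8646)  len=0.3915
  (v8,v12,v9) [--+] → (0.361665, 0.856036, 0.8646)–(0.71124, 0.71124, 0.8646)  len=0.3784
  (v9,v12,v13) [+-+] → (0.361665, 0.856036, 0.8646)–(0, 1.00585, 0.8646)  len=0.3915
  (v12,v16,v13) [--+] → (-0.349575, 0.861052, 0.8646)–(0, 1.00585, 0.8646)  len=0.3784
  (v13,v16,v17) [+-+] → (-0.349575, 0.861052, 0.8646)–(-0.71124, 0.71124, 0.8646)  len=0.3915
  (v16,v20,v17) [--+] → (-0.856036, 0.361665, 0.8646)–(-0.71124, 0.71124, 0.8646)  len=0.3784
  (v17,v20,v21) [+-+] → (-0.856036, 0.361665, 0.8646)–(-1.00585, 0, 0.8646)  len=0.3915
  (v20,v24,v21) [--+] → (-0.861052, -0.349575, 0.8646)–(-1.00585, 0, 0.8646)  len=0.3784
  (v21,v24,v25) [+-+] → (-0.861052, -0.349575, 0.8646)–(-0.71124, -0.71124, 0.8646)  len=0.3915
  (v24,v28,v25) [--+] → (-0.361665, -0.856036, 0.8646)–(-0.71124, -0.71124, 0.8646)  len=0.3784
  (v25,v28,v29) [+-+] → (-0.361665, -0.856036, 0.8646)–(0, -1.00585, 0.8646)  len=0.3915
  (v28,v32,v29) [--+] → (0.349575, -0.861052, 0.8646)–(0, -1.00585, 0.8646)  len=0.3784
  (v29,v32,v33) [+-+] → (0.349575, -0.861052, 0.8646)–(0.71124, -0.71124, 0.8646)  len=0.3915
  (v32,v3,v33) [--+] → (0.856036, -0.361665, 0.8646)–(0.71124, -0.71124, 0.8646)  len=0.3784
  (v33,v3,v4) [+-+] → (0.856036, -0.361665, 0.8646)–(1.00585, 0, 0.8646)  len=0.3915

Chained into 1 loop(s):
  loop 1: 16 segments, perimeter = 6.1587
Total perimeter = 6.159


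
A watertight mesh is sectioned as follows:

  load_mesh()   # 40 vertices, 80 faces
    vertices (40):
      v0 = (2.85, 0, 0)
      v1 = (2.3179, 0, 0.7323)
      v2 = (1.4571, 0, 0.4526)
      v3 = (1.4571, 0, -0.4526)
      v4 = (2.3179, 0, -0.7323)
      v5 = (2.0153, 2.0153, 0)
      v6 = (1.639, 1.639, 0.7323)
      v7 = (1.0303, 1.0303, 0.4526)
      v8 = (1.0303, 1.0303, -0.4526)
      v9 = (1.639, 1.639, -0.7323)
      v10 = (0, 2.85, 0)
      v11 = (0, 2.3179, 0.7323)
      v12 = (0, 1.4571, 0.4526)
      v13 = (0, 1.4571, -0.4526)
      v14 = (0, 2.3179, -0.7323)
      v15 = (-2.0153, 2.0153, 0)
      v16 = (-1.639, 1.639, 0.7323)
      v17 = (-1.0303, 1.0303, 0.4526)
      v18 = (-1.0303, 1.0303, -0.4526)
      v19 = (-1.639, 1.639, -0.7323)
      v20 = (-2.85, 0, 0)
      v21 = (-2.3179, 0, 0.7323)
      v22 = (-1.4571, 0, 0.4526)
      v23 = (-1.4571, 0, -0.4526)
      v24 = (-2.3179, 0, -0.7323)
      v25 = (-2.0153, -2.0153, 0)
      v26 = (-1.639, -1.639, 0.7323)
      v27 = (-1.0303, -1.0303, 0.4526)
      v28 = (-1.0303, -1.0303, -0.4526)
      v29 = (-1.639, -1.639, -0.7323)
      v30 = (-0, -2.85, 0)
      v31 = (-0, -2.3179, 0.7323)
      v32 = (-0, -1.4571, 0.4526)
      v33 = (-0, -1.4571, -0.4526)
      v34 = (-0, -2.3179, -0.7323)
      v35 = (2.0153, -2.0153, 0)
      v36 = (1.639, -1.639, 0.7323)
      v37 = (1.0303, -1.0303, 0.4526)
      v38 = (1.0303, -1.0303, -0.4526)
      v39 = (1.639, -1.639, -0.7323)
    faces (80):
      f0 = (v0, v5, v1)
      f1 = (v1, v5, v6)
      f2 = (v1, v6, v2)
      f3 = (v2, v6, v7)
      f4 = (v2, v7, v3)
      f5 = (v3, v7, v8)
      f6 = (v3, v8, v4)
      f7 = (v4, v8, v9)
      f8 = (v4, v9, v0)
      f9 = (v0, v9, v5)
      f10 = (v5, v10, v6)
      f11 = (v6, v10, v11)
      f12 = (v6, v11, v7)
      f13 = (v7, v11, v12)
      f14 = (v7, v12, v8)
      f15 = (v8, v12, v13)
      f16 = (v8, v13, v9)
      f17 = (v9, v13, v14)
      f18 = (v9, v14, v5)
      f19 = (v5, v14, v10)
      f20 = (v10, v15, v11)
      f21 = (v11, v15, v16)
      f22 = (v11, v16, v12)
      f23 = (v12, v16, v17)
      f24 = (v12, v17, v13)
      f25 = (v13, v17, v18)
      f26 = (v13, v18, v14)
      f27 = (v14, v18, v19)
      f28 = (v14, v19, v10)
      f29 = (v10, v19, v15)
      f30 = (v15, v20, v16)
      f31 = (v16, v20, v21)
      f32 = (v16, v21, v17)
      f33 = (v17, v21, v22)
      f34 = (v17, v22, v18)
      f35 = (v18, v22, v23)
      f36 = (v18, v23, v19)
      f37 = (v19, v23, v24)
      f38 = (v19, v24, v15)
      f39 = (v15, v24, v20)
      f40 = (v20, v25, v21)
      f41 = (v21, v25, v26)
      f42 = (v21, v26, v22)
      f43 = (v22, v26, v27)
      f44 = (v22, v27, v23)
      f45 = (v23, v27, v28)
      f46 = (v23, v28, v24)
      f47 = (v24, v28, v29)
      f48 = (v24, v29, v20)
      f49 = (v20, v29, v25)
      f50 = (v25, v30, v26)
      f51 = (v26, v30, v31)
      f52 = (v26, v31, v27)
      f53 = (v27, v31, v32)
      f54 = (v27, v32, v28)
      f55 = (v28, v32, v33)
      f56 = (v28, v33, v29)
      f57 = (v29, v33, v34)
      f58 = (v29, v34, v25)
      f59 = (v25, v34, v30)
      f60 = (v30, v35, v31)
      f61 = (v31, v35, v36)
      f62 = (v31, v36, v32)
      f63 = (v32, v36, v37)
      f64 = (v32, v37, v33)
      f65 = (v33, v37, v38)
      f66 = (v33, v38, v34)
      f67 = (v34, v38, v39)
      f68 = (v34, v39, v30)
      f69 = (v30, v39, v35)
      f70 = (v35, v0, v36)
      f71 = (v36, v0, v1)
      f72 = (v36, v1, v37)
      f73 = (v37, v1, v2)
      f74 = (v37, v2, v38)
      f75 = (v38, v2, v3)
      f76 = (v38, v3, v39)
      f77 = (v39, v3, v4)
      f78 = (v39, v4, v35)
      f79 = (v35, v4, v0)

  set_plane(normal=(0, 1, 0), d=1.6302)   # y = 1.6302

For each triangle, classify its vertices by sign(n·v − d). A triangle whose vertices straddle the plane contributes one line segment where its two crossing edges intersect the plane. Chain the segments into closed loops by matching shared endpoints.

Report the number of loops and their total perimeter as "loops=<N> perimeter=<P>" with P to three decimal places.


Straddling triangles (22 of 80):
  (v0,v5,v1) [-+-] → (2.1748, 1.6302, 0)–(2.07312, 1.6302, 0.139934)  len=0.1730
  (v1,v5,v6) [-++] → (2.07312, 1.6302, 0.139934)–(1.64265, 1.6302, 0.7323)  len=0.7323
  (v1,v6,v2) [-+-] → (1.64265, 1.6302, 0.7323)–(1.63802, 1.6302, 0.730798)  len=0.0049
  (v2,v6,v7) [-+-] → (1.63802, 1.6302, 0.730798)–(1.6302, 1.6302, 0.728256)  len=0.0082
  (v4,v8,v9) [--+] → (1.6302, 1.6302, -0.728256)–(1.64265, 1.6302, -0.7323)  len=0.0131
  (v4,v9,v0) [-+-] → (1.64265, 1.6302, -0.7323)–(1.6455, 1.6302, -0.728368)  len=0.0049
  (v0,v9,v5) [-++] → (1.6455, 1.6302, -0.728368)–(2.1748, 1.6302, 0)  len=0.9004
  (v6,v11,v7) [++-] → (0.550278, 1.6302, 0.582914)–(1.6302, 1.6302, 0.728256)  len=1.0897
  (v7,v11,v12) [-+-] → (0.550278, 1.6302, 0.582914)–(0, 1.6302, 0.508845)  len=0.5552
  (v8,v13,v9) [--+] → (1.55971, 1.6302, -0.718769)–(1.6302, 1.6302, -0.728256)  len=0.0711
  (v9,v13,v14) [+-+] → (1.55971, 1.6302, -0.718769)–(0, 1.6302, -0.508845)  len=1.5738
  (v11,v16,v12) [++-] → (-1.55971, 1.6302, 0.718769)–(0, 1.6302, 0.508845)  len=1.5738
  (v12,v16,v17) [-+-] → (-1.55971, 1.6302, 0.718769)–(-1.6302, 1.6302, 0.728256)  len=0.0711
  (v13,v18,v14) [--+] → (-0.550278, 1.6302, -0.582914)–(0, 1.6302, -0.508845)  len=0.5552
  (v14,v18,v19) [+-+] → (-0.550278, 1.6302, -0.582914)–(-1.6302, 1.6302, -0.728256)  len=1.0897
  (v15,v20,v16) [+-+] → (-2.1748, 1.6302, 0)–(-1.6455, 1.6302, 0.728368)  len=0.9004
  (v16,v20,v21) [+--] → (-1.6455, 1.6302, 0.728368)–(-1.64265, 1.6302, 0.7323)  len=0.0049
  (v16,v21,v17) [+--] → (-1.64265, 1.6302, 0.7323)–(-1.6302, 1.6302, 0.728256)  len=0.0131
  (v18,v23,v19) [--+] → (-1.63802, 1.6302, -0.730798)–(-1.6302, 1.6302, -0.728256)  len=0.0082
  (v19,v23,v24) [+--] → (-1.63802, 1.6302, -0.730798)–(-1.64265, 1.6302, -0.7323)  len=0.0049
  (v19,v24,v15) [+-+] → (-1.64265, 1.6302, -0.7323)–(-2.07312, 1.6302, -0.139934)  len=0.7323
  (v15,v24,v20) [+--] → (-2.07312, 1.6302, -0.139934)–(-2.1748, 1.6302, 0)  len=0.1730

Chained into 1 loop(s):
  loop 1: 22 segments, perimeter = 10.2529
Total perimeter = 10.253

loops=1 perimeter=10.253


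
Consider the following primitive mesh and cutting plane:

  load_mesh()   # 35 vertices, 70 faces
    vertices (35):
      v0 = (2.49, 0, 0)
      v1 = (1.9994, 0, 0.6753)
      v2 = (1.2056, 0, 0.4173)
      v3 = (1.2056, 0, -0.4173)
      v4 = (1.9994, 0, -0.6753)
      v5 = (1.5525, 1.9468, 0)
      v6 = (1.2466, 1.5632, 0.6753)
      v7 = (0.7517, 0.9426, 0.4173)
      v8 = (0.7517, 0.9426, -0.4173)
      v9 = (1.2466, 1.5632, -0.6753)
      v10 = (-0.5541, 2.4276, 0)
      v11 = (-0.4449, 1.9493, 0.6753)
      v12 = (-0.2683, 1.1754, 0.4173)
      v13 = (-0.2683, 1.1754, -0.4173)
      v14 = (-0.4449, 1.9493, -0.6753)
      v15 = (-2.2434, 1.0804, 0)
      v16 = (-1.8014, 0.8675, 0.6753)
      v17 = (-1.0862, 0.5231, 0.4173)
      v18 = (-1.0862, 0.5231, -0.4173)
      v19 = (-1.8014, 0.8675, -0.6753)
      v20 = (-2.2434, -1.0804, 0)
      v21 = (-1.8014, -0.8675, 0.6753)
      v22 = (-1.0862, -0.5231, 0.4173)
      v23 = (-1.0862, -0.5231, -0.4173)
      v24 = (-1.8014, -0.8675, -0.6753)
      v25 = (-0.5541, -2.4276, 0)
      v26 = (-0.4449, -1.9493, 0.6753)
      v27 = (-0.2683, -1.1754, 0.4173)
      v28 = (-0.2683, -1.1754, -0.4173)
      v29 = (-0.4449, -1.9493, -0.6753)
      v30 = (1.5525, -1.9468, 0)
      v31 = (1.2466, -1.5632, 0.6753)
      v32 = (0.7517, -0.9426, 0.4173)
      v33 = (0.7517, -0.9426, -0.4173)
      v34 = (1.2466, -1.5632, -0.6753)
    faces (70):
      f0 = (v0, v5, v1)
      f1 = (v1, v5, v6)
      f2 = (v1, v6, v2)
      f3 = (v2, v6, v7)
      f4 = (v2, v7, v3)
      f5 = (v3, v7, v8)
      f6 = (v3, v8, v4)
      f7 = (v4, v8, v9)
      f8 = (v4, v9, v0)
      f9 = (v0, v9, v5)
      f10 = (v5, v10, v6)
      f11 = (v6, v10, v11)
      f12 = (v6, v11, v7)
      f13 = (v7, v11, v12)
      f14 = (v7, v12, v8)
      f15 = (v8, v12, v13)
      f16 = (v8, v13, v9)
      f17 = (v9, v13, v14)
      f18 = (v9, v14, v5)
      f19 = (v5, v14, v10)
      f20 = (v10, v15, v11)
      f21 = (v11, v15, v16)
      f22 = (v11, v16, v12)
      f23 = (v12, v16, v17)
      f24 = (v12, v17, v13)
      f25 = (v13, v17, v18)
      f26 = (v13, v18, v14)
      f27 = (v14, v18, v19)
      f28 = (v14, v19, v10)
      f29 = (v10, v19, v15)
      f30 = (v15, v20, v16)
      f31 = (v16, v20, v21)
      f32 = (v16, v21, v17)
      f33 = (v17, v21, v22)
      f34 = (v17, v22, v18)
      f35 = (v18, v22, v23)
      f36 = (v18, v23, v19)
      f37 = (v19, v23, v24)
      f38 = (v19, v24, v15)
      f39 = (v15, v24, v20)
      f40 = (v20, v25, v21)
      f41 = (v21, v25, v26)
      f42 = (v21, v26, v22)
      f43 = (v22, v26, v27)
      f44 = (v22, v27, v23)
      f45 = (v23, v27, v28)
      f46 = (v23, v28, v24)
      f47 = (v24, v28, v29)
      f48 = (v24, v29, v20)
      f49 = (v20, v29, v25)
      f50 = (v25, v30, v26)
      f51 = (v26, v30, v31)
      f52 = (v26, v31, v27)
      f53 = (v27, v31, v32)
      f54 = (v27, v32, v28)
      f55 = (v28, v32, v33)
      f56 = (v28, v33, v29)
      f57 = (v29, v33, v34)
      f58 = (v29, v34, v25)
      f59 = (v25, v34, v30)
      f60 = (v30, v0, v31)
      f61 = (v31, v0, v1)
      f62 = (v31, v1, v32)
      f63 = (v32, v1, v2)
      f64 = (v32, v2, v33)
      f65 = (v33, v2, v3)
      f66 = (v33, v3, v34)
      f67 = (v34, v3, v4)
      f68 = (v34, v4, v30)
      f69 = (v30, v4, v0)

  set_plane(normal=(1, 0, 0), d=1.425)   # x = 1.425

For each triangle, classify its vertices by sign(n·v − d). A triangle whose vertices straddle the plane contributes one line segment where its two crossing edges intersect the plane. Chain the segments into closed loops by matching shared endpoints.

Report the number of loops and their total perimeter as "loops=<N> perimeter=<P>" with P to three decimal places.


Straddling triangles (18 of 70):
  (v1,v5,v6) [++-] → (1.425, 1.78691, 0.281467)–(1.425, 1.19275, 0.6753)  len=0.7128
  (v1,v6,v2) [+--] → (1.425, 1.19275, 0.6753)–(1.425, 0, 0.488609)  len=1.2073
  (v3,v8,v4) [--+] → (1.425, 0.433942, -0.556525)–(1.425, 0, -0.488609)  len=0.4392
  (v4,v8,v9) [+--] → (1.425, 0.433942, -0.556525)–(1.425, 1.19275, -0.6753)  len=0.7680
  (v4,v9,v0) [+-+] → (1.425, 1.19275, -0.6753)–(1.425, 1.33892, -0.57841)  len=0.1754
  (v0,v9,v5) [+-+] → (1.425, 1.33892, -0.57841)–(1.425, 1.78691, -0.281467)  len=0.5375
  (v5,v10,v6) [+--] → (1.425, 1.9759, 0)–(1.425, 1.78691, 0.281467)  len=0.3390
  (v9,v14,v5) [--+] → (1.425, 1.94696, -0.0431064)–(1.425, 1.78691, -0.281467)  len=0.2871
  (v5,v14,v10) [+--] → (1.425, 1.94696, -0.0431064)–(1.425, 1.9759, 0)  len=0.0519
  (v25,v30,v26) [-+-] → (1.425, -1.9759, 0)–(1.425, -1.94696, 0.0431064)  len=0.0519
  (v26,v30,v31) [-+-] → (1.425, -1.94696, 0.0431064)–(1.425, -1.78691, 0.281467)  len=0.2871
  (v25,v34,v30) [--+] → (1.425, -1.78691, -0.281467)–(1.425, -1.9759, 0)  len=0.3390
  (v30,v0,v31) [++-] → (1.425, -1.33892, 0.57841)–(1.425, -1.78691, 0.281467)  len=0.5375
  (v31,v0,v1) [-++] → (1.425, -1.33892, 0.57841)–(1.425, -1.19275, 0.6753)  len=0.1754
  (v31,v1,v32) [-+-] → (1.425, -1.19275, 0.6753)–(1.425, -0.433942, 0.556525)  len=0.7680
  (v32,v1,v2) [-+-] → (1.425, -0.433942, 0.556525)–(1.425, 0, 0.488609)  len=0.4392
  (v34,v3,v4) [--+] → (1.425, 0, -0.488609)–(1.425, -1.19275, -0.6753)  len=1.2073
  (v34,v4,v30) [-++] → (1.425, -1.19275, -0.6753)–(1.425, -1.78691, -0.281467)  len=0.7128

Chained into 1 loop(s):
  loop 1: 18 segments, perimeter = 9.0365
Total perimeter = 9.037

loops=1 perimeter=9.037


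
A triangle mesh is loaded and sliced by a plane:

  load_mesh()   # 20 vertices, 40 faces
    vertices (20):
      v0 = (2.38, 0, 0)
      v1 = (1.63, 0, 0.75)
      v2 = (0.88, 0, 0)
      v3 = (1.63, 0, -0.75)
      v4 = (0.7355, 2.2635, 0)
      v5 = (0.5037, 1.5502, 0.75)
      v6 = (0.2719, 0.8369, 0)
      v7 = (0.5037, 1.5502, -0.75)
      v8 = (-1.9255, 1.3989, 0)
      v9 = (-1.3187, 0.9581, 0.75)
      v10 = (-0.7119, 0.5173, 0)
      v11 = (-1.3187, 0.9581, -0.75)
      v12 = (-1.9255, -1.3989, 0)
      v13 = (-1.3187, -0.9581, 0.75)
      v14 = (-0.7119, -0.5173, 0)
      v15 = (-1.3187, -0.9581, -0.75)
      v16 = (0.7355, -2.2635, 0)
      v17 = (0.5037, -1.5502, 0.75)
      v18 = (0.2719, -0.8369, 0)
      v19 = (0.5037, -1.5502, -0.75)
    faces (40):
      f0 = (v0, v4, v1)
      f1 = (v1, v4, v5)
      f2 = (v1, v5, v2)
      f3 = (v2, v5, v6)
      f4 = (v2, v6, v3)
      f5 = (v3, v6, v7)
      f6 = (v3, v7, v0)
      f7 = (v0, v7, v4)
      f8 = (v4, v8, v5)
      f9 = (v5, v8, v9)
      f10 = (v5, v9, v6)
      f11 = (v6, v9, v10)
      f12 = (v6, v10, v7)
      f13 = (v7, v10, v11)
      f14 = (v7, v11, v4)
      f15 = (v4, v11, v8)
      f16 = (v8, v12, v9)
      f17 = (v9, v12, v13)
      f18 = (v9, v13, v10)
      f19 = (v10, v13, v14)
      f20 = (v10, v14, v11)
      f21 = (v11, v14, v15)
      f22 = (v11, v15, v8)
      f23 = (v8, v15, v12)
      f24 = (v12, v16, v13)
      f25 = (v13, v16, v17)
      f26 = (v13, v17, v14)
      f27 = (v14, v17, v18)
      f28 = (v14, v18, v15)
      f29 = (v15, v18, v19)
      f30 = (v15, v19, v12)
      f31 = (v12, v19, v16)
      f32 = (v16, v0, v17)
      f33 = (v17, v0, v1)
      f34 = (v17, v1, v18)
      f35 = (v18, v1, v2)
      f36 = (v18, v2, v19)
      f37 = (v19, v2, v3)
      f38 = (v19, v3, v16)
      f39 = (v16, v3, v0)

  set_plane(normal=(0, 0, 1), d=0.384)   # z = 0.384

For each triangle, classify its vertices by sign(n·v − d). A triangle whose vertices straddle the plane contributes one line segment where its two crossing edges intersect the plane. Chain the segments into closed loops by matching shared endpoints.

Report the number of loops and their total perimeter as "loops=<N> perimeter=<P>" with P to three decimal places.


Straddling triangles (20 of 40):
  (v0,v4,v1) [--+] → (1.19348, 1.10459, 0.384)–(1.996, 0, 0.384)  len=1.3653
  (v1,v4,v5) [+-+] → (1.19348, 1.10459, 0.384)–(0.616818, 1.89829, 0.384)  len=0.9811
  (v1,v5,v2) [++-] → (0.687334, 0.793702, 0.384)–(1.264, 0, 0.384)  len=0.9811
  (v2,v5,v6) [-+-] → (0.687334, 0.793702, 0.384)–(0.390582, 1.20211, 0.384)  len=0.5048
  (v4,v8,v5) [--+] → (-0.68175, 1.47637, 0.384)–(0.616818, 1.89829, 0.384)  len=1.3654
  (v5,v8,v9) [+-+] → (-0.68175, 1.47637, 0.384)–(-1.61482, 1.17321, 0.384)  len=0.9811
  (v5,v9,v6) [++-] → (-0.542487, 0.898954, 0.384)–(0.390582, 1.20211, 0.384)  len=0.9811
  (v6,v9,v10) [-+-] → (-0.542487, 0.898954, 0.384)–(-1.02258, 0.74299, 0.384)  len=0.5048
  (v8,v12,v9) [--+] → (-1.61482, -0.192116, 0.384)–(-1.61482, 1.17321, 0.384)  len=1.3653
  (v9,v12,v13) [+-+] → (-1.61482, -0.192116, 0.384)–(-1.61482, -1.17321, 0.384)  len=0.9811
  (v9,v13,v10) [++-] → (-1.02258, -0.238105, 0.384)–(-1.02258, 0.74299, 0.384)  len=0.9811
  (v10,v13,v14) [-+-] → (-1.02258, -0.238105, 0.384)–(-1.02258, -0.74299, 0.384)  len=0.5049
  (v12,v16,v13) [--+] → (-0.31625, -1.59514, 0.384)–(-1.61482, -1.17321, 0.384)  len=1.3654
  (v13,v16,v17) [+-+] → (-0.31625, -1.59514, 0.384)–(0.616818, -1.89829, 0.384)  len=0.9811
  (v13,v17,v14) [++-] → (-0.0895128, -1.04614, 0.384)–(-1.02258, -0.74299, 0.384)  len=0.9811
  (v14,v17,v18) [-+-] → (-0.0895128, -1.04614, 0.384)–(0.390582, -1.20211, 0.384)  len=0.5048
  (v16,v0,v17) [--+] → (1.41933, -0.793702, 0.384)–(0.616818, -1.89829, 0.384)  len=1.3653
  (v17,v0,v1) [+-+] → (1.41933, -0.793702, 0.384)–(1.996, 0, 0.384)  len=0.9811
  (v17,v1,v18) [++-] → (0.967247, -0.408407, 0.384)–(0.390582, -1.20211, 0.384)  len=0.9811
  (v18,v1,v2) [-+-] → (0.967247, -0.408407, 0.384)–(1.264, 0, 0.384)  len=0.5048

Chained into 2 loop(s):
  loop 1: 10 segments, perimeter = 11.7322
  loop 2: 10 segments, perimeter = 7.4295
Total perimeter = 19.162

loops=2 perimeter=19.162


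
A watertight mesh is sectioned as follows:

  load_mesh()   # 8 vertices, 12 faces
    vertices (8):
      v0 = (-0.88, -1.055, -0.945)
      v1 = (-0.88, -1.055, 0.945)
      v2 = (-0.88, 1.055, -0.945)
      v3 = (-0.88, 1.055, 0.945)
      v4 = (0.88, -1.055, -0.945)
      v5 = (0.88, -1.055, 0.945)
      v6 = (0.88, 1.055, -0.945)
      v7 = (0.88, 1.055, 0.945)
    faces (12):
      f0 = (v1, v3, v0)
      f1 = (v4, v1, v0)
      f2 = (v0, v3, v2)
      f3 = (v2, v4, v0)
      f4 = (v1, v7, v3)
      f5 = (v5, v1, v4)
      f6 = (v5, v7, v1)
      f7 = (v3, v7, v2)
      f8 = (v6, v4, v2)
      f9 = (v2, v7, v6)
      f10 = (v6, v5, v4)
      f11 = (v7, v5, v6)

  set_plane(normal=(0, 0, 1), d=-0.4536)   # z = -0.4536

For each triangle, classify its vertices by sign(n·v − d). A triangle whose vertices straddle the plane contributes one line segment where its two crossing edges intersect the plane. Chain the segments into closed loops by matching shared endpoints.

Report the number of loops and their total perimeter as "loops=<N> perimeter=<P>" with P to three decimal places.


loops=1 perimeter=7.740

Straddling triangles (8 of 12):
  (v1,v3,v0) [++-] → (-0.88, -0.5064, -0.4536)–(-0.88, -1.055, -0.4536)  len=0.5486
  (v4,v1,v0) [-+-] → (0.4224, -1.055, -0.4536)–(-0.88, -1.055, -0.4536)  len=1.3024
  (v0,v3,v2) [-+-] → (-0.88, -0.5064, -0.4536)–(-0.88, 1.055, -0.4536)  len=1.5614
  (v5,v1,v4) [++-] → (0.4224, -1.055, -0.4536)–(0.88, -1.055, -0.4536)  len=0.4576
  (v3,v7,v2) [++-] → (-0.4224, 1.055, -0.4536)–(-0.88, 1.055, -0.4536)  len=0.4576
  (v2,v7,v6) [-+-] → (-0.4224, 1.055, -0.4536)–(0.88, 1.055, -0.4536)  len=1.3024
  (v6,v5,v4) [-+-] → (0.88, 0.5064, -0.4536)–(0.88, -1.055, -0.4536)  len=1.5614
  (v7,v5,v6) [++-] → (0.88, 0.5064, -0.4536)–(0.88, 1.055, -0.4536)  len=0.5486

Chained into 1 loop(s):
  loop 1: 8 segments, perimeter = 7.7400
Total perimeter = 7.740


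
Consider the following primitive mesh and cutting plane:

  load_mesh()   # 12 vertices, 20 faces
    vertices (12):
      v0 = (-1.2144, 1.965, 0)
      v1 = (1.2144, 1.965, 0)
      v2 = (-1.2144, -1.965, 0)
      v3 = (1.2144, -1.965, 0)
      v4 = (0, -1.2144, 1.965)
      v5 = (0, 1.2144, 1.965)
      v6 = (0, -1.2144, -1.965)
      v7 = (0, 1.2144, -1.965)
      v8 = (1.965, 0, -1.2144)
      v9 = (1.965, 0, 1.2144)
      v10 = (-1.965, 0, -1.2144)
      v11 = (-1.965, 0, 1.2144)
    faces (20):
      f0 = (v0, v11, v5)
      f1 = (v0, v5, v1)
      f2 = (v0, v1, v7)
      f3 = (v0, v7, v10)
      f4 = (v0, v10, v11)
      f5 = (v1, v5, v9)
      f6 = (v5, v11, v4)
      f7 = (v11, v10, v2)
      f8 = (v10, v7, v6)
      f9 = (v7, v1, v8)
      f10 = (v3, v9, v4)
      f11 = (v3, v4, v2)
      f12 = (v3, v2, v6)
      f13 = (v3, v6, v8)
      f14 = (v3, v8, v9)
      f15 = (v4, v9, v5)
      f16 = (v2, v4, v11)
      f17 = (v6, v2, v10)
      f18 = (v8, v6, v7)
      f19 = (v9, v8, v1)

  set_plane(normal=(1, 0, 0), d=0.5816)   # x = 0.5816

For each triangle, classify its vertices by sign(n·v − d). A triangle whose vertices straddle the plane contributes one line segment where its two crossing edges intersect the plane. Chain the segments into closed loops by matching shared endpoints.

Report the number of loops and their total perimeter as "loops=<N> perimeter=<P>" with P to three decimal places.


Straddling triangles (10 of 20):
  (v0,v5,v1) [--+] → (0.5816, 1.57388, 1.02392)–(0.5816, 1.965, 0)  len=1.0961
  (v0,v1,v7) [-+-] → (0.5816, 1.965, 0)–(0.5816, 1.57388, -1.02392)  len=1.0961
  (v1,v5,v9) [+-+] → (0.5816, 1.57388, 1.02392)–(0.5816, 0.854962, 1.74284)  len=1.0167
  (v7,v1,v8) [-++] → (0.5816, 1.57388, -1.02392)–(0.5816, 0.854962, -1.74284)  len=1.0167
  (v3,v9,v4) [++-] → (0.5816, -0.854962, 1.74284)–(0.5816, -1.57388, 1.02392)  len=1.0167
  (v3,v4,v2) [+--] → (0.5816, -1.57388, 1.02392)–(0.5816, -1.965, 0)  len=1.0961
  (v3,v2,v6) [+--] → (0.5816, -1.965, 0)–(0.5816, -1.57388, -1.02392)  len=1.0961
  (v3,v6,v8) [+-+] → (0.5816, -1.57388, -1.02392)–(0.5816, -0.854962, -1.74284)  len=1.0167
  (v4,v9,v5) [-+-] → (0.5816, -0.854962, 1.74284)–(0.5816, 0.854962, 1.74284)  len=1.7099
  (v8,v6,v7) [+--] → (0.5816, -0.854962, -1.74284)–(0.5816, 0.854962, -1.74284)  len=1.7099

Chained into 1 loop(s):
  loop 1: 10 segments, perimeter = 11.8710
Total perimeter = 11.871

loops=1 perimeter=11.871


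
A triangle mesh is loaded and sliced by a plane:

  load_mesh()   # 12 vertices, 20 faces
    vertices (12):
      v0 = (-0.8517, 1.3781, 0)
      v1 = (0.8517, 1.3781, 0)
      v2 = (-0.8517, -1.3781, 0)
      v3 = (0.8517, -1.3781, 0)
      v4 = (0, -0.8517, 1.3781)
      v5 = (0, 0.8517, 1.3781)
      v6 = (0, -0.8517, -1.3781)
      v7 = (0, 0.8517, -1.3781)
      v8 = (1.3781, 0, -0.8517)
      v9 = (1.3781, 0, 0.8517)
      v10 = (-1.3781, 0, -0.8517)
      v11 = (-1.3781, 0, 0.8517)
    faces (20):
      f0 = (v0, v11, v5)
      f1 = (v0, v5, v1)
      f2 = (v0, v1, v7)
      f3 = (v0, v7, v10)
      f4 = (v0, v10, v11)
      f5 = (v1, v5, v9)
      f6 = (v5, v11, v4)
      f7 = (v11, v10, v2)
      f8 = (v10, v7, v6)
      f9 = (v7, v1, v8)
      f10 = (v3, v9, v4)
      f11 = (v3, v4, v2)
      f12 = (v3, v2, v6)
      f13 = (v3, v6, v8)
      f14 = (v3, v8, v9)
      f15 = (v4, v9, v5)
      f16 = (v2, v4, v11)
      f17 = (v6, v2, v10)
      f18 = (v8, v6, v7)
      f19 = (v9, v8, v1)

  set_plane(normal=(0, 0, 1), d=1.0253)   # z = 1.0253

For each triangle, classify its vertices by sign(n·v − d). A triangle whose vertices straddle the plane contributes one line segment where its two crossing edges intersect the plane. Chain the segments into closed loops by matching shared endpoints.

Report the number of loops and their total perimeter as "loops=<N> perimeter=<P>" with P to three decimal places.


Straddling triangles (8 of 20):
  (v0,v11,v5) [--+] → (-0.92362, 0.28088, 1.0253)–(-0.218039, 0.986461, 1.0253)  len=0.9978
  (v0,v5,v1) [-+-] → (-0.218039, 0.986461, 1.0253)–(0.218039, 0.986461, 1.0253)  len=0.4361
  (v1,v5,v9) [-+-] → (0.218039, 0.986461, 1.0253)–(0.92362, 0.28088, 1.0253)  len=0.9978
  (v5,v11,v4) [+-+] → (-0.92362, 0.28088, 1.0253)–(-0.92362, -0.28088, 1.0253)  len=0.5618
  (v3,v9,v4) [--+] → (0.92362, -0.28088, 1.0253)–(0.218039, -0.986461, 1.0253)  len=0.9978
  (v3,v4,v2) [-+-] → (0.218039, -0.986461, 1.0253)–(-0.218039, -0.986461, 1.0253)  len=0.4361
  (v4,v9,v5) [+-+] → (0.92362, -0.28088, 1.0253)–(0.92362, 0.28088, 1.0253)  len=0.5618
  (v2,v4,v11) [-+-] → (-0.218039, -0.986461, 1.0253)–(-0.92362, -0.28088, 1.0253)  len=0.9978

Chained into 1 loop(s):
  loop 1: 8 segments, perimeter = 5.9870
Total perimeter = 5.987

loops=1 perimeter=5.987


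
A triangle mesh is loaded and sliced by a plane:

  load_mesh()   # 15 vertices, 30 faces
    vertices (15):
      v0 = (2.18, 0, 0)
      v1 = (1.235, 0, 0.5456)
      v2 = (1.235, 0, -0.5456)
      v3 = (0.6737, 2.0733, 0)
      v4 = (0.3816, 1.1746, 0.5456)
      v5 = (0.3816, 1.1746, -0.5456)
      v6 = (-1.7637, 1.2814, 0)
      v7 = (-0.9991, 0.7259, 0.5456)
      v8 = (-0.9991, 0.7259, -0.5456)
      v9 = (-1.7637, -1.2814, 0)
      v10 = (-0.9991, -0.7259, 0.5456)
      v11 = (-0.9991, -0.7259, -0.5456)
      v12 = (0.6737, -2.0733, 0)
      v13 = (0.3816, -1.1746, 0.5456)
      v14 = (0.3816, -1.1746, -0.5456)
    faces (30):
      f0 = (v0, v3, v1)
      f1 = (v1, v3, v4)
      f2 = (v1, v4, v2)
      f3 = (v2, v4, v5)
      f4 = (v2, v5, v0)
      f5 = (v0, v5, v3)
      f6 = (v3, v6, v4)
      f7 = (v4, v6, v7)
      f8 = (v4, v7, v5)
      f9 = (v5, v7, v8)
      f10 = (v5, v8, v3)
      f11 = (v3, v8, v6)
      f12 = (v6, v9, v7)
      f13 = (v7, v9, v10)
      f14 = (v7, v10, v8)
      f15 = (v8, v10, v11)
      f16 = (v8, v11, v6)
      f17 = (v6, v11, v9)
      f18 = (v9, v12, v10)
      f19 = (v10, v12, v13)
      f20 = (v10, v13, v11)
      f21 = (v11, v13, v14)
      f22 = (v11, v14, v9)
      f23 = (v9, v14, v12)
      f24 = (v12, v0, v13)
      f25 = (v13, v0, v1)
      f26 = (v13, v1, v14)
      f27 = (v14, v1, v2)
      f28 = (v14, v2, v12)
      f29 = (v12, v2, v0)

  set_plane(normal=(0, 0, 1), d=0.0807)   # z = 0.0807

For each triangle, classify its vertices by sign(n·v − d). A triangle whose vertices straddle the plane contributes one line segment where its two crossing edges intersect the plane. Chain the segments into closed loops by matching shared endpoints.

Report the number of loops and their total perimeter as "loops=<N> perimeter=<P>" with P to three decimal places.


Straddling triangles (20 of 30):
  (v0,v3,v1) [--+] → (0.756722, 1.76664, 0.0807)–(2.04022, 0, 0.0807)  len=2.1837
  (v1,v3,v4) [+-+] → (0.756722, 1.76664, 0.0807)–(0.630495, 1.94037, 0.0807)  len=0.2147
  (v1,v4,v2) [++-] → (0.745187, 0.674168, 0.0807)–(1.235, 0, 0.0807)  len=0.8333
  (v2,v4,v5) [-+-] → (0.745187, 0.674168, 0.0807)–(0.3816, 1.1746, 0.0807)  len=0.6186
  (v3,v6,v4) [--+] → (-1.44639, 1.2656, 0.0807)–(0.630495, 1.94037, 0.0807)  len=2.1837
  (v4,v6,v7) [+-+] → (-1.44639, 1.2656, 0.0807)–(-1.65061, 1.19924, 0.0807)  len=0.2147
  (v4,v7,v5) [++-] → (-0.41086, 0.917066, 0.0807)–(0.3816, 1.1746, 0.0807)  len=0.8333
  (v5,v7,v8) [-+-] → (-0.41086, 0.917066, 0.0807)–(-0.9991, 0.7259, 0.0807)  len=0.6185
  (v6,v9,v7) [--+] → (-1.65061, -0.984499, 0.0807)–(-1.65061, 1.19924, 0.0807)  len=2.1837
  (v7,v9,v10) [+-+] → (-1.65061, -0.984499, 0.0807)–(-1.65061, -1.19924, 0.0807)  len=0.2147
  (v7,v10,v8) [++-] → (-0.9991, -0.107368, 0.0807)–(-0.9991, 0.7259, 0.0807)  len=0.8333
  (v8,v10,v11) [-+-] → (-0.9991, -0.107368, 0.0807)–(-0.9991, -0.7259, 0.0807)  len=0.6185
  (v9,v12,v10) [--+] → (0.426275, -1.87401, 0.0807)–(-1.65061, -1.19924, 0.0807)  len=2.1837
  (v10,v12,v13) [+-+] → (0.426275, -1.87401, 0.0807)–(0.630495, -1.94037, 0.0807)  len=0.2147
  (v10,v13,v11) [++-] → (-0.20664, -0.983434, 0.0807)–(-0.9991, -0.7259, 0.0807)  len=0.8333
  (v11,v13,v14) [-+-] → (-0.20664, -0.983434, 0.0807)–(0.3816, -1.1746, 0.0807)  len=0.6185
  (v12,v0,v13) [--+] → (1.914, -0.173736, 0.0807)–(0.630495, -1.94037, 0.0807)  len=2.1837
  (v13,v0,v1) [+-+] → (1.914, -0.173736, 0.0807)–(2.04022, 0, 0.0807)  len=0.2147
  (v13,v1,v14) [++-] → (0.871413, -0.500432, 0.0807)–(0.3816, -1.1746, 0.0807)  len=0.8333
  (v14,v1,v2) [-+-] → (0.871413, -0.500432, 0.0807)–(1.235, 0, 0.0807)  len=0.6186

Chained into 2 loop(s):
  loop 1: 10 segments, perimeter = 11.9923
  loop 2: 10 segments, perimeter = 7.2591
Total perimeter = 19.251

loops=2 perimeter=19.251


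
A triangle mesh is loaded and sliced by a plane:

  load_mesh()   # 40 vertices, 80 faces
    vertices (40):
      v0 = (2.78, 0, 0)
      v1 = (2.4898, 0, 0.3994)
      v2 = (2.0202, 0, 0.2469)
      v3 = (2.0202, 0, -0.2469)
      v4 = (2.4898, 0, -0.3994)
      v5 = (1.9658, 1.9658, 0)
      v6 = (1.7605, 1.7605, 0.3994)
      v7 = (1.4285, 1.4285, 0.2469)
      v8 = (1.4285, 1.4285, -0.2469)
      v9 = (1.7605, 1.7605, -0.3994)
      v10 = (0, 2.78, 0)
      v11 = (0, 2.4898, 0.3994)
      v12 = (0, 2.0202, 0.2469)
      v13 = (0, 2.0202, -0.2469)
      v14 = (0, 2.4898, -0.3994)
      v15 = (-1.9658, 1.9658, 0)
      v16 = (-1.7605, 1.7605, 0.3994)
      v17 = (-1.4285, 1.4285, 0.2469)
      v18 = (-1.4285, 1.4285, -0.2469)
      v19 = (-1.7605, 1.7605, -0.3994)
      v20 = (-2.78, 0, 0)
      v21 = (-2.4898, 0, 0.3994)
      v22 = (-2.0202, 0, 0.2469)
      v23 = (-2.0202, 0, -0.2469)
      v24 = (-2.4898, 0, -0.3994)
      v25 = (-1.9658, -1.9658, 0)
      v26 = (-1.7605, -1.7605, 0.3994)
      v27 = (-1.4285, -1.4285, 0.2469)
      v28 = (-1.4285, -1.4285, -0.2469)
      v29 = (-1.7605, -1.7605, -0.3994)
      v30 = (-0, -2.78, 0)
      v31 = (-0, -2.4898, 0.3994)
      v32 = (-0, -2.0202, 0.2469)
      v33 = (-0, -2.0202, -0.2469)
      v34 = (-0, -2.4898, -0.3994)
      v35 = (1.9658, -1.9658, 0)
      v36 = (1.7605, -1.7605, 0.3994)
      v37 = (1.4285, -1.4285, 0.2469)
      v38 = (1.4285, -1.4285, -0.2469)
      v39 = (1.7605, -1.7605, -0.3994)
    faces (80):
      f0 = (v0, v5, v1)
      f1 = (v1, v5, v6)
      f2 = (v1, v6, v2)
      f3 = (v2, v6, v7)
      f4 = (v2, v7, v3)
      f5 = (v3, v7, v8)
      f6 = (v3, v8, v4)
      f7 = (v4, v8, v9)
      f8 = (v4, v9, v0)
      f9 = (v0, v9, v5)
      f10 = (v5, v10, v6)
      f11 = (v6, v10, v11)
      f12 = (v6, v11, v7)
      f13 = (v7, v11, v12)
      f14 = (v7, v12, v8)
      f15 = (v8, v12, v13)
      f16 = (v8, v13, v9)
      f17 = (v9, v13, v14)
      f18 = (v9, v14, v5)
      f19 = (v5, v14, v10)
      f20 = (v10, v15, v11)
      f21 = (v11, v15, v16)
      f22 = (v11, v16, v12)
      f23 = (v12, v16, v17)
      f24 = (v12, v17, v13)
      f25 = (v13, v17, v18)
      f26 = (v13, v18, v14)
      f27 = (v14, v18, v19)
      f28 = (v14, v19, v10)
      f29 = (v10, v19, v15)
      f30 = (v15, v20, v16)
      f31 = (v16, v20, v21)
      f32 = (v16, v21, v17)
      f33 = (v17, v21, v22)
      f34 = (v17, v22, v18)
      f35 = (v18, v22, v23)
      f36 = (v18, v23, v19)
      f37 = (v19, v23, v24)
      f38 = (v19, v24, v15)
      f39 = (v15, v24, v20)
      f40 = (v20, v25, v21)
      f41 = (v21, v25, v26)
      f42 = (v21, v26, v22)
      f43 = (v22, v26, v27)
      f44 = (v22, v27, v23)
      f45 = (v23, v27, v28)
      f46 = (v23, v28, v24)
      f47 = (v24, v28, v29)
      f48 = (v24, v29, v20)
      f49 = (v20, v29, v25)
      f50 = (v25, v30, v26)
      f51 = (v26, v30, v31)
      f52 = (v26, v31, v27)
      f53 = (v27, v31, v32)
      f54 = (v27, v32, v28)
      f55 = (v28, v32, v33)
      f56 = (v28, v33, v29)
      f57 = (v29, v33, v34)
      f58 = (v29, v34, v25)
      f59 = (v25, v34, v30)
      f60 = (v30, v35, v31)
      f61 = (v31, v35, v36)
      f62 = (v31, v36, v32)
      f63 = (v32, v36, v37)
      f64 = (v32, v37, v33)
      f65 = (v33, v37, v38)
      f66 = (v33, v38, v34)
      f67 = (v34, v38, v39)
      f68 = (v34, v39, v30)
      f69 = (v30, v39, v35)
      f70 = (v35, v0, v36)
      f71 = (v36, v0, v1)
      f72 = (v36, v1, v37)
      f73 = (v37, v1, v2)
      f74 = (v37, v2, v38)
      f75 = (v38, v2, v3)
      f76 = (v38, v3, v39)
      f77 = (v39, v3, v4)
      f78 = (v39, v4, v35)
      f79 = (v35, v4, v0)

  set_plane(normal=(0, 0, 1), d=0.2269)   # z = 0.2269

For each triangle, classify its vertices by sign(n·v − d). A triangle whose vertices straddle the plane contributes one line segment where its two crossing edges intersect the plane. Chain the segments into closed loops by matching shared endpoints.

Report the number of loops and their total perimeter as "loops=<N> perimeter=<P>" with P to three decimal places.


Straddling triangles (32 of 80):
  (v0,v5,v1) [--+] → (2.26349, 0.849025, 0.2269)–(2.61514, 0, 0.2269)  len=0.9190
  (v1,v5,v6) [+-+] → (2.26349, 0.849025, 0.2269)–(1.84917, 1.84917, 0.2269)  len=1.0826
  (v2,v7,v3) [++-] → (1.45247, 1.37064, 0.2269)–(2.0202, 0, 0.2269)  len=1.4836
  (v3,v7,v8) [-+-] → (1.45247, 1.37064, 0.2269)–(1.4285, 1.4285, 0.2269)  len=0.0626
  (v5,v10,v6) [--+] → (1.00014, 2.20082, 0.2269)–(1.84917, 1.84917, 0.2269)  len=0.9190
  (v6,v10,v11) [+-+] → (1.00014, 2.20082, 0.2269)–(0, 2.61514, 0.2269)  len=1.0826
  (v7,v12,v8) [++-] → (0.0578574, 1.99623, 0.2269)–(1.4285, 1.4285, 0.2269)  len=1.4836
  (v8,v12,v13) [-+-] → (0.0578574, 1.99623, 0.2269)–(0, 2.0202, 0.2269)  len=0.0626
  (v10,v15,v11) [--+] → (-0.849025, 2.26349, 0.2269)–(0, 2.61514, 0.2269)  len=0.9190
  (v11,v15,v16) [+-+] → (-0.849025, 2.26349, 0.2269)–(-1.84917, 1.84917, 0.2269)  len=1.0826
  (v12,v17,v13) [++-] → (-1.37064, 1.45247, 0.2269)–(0, 2.0202, 0.2269)  len=1.4836
  (v13,v17,v18) [-+-] → (-1.37064, 1.45247, 0.2269)–(-1.4285, 1.4285, 0.2269)  len=0.0626
  (v15,v20,v16) [--+] → (-2.20082, 1.00014, 0.2269)–(-1.84917, 1.84917, 0.2269)  len=0.9190
  (v16,v20,v21) [+-+] → (-2.20082, 1.00014, 0.2269)–(-2.61514, 0, 0.2269)  len=1.0826
  (v17,v22,v18) [++-] → (-1.99623, 0.0578574, 0.2269)–(-1.4285, 1.4285, 0.2269)  len=1.4836
  (v18,v22,v23) [-+-] → (-1.99623, 0.0578574, 0.2269)–(-2.0202, 0, 0.2269)  len=0.0626
  (v20,v25,v21) [--+] → (-2.26349, -0.849025, 0.2269)–(-2.61514, 0, 0.2269)  len=0.9190
  (v21,v25,v26) [+-+] → (-2.26349, -0.849025, 0.2269)–(-1.84917, -1.84917, 0.2269)  len=1.0826
  (v22,v27,v23) [++-] → (-1.45247, -1.37064, 0.2269)–(-2.0202, 0, 0.2269)  len=1.4836
  (v23,v27,v28) [-+-] → (-1.45247, -1.37064, 0.2269)–(-1.4285, -1.4285, 0.2269)  len=0.0626
  (v25,v30,v26) [--+] → (-1.00014, -2.20082, 0.2269)–(-1.84917, -1.84917, 0.2269)  len=0.9190
  (v26,v30,v31) [+-+] → (-1.00014, -2.20082, 0.2269)–(0, -2.61514, 0.2269)  len=1.0826
  (v27,v32,v28) [++-] → (-0.0578574, -1.99623, 0.2269)–(-1.4285, -1.4285, 0.2269)  len=1.4836
  (v28,v32,v33) [-+-] → (-0.0578574, -1.99623, 0.2269)–(0, -2.0202, 0.2269)  len=0.0626
  (v30,v35,v31) [--+] → (0.849025, -2.26349, 0.2269)–(0, -2.61514, 0.2269)  len=0.9190
  (v31,v35,v36) [+-+] → (0.849025, -2.26349, 0.2269)–(1.84917, -1.84917, 0.2269)  len=1.0826
  (v32,v37,v33) [++-] → (1.37064, -1.45247, 0.2269)–(0, -2.0202, 0.2269)  len=1.4836
  (v33,v37,v38) [-+-] → (1.37064, -1.45247, 0.2269)–(1.4285, -1.4285, 0.2269)  len=0.0626
  (v35,v0,v36) [--+] → (2.20082, -1.00014, 0.2269)–(1.84917, -1.84917, 0.2269)  len=0.9190
  (v36,v0,v1) [+-+] → (2.20082, -1.00014, 0.2269)–(2.61514, 0, 0.2269)  len=1.0826
  (v37,v2,v38) [++-] → (1.99623, -0.0578574, 0.2269)–(1.4285, -1.4285, 0.2269)  len=1.4836
  (v38,v2,v3) [-+-] → (1.99623, -0.0578574, 0.2269)–(2.0202, 0, 0.2269)  len=0.0626

Chained into 2 loop(s):
  loop 1: 16 segments, perimeter = 16.0123
  loop 2: 16 segments, perimeter = 12.3696
Total perimeter = 28.382

loops=2 perimeter=28.382


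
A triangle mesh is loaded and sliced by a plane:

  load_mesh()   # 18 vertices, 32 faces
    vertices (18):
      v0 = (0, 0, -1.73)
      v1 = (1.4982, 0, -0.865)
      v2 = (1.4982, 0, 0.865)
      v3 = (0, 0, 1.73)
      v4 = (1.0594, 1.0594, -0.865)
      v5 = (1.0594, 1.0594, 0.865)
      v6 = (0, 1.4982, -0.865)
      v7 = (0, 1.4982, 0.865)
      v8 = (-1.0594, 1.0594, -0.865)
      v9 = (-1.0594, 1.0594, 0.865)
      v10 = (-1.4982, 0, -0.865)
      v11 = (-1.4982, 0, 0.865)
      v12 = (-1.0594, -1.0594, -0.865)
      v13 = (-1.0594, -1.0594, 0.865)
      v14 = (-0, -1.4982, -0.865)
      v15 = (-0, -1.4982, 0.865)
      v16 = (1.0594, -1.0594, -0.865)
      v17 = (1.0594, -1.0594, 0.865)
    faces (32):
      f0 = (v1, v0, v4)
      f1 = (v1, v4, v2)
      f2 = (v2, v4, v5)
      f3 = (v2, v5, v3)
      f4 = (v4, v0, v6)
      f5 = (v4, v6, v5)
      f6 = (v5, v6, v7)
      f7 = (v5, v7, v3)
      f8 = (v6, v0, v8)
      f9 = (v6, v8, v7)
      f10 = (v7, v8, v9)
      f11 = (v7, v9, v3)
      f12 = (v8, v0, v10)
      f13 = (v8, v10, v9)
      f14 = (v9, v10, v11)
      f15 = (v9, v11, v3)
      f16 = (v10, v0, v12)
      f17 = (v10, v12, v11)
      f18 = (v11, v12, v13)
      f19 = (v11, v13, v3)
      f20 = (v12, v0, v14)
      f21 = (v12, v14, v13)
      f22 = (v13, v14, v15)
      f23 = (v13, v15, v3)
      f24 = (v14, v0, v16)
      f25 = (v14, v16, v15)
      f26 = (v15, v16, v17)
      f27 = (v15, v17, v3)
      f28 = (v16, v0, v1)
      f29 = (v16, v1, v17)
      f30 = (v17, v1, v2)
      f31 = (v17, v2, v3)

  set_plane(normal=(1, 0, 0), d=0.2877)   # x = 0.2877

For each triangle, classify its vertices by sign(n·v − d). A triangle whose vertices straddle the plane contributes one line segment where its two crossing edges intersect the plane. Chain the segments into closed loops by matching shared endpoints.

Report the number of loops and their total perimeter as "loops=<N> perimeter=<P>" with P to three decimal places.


loops=1 perimeter=9.684

Straddling triangles (12 of 32):
  (v1,v0,v4) [+-+] → (0.2877, 0, -1.56389)–(0.2877, 0.2877, -1.49509)  len=0.2958
  (v2,v5,v3) [++-] → (0.2877, 0.2877, 1.49509)–(0.2877, 0, 1.56389)  len=0.2958
  (v4,v0,v6) [+--] → (0.2877, 0.2877, -1.49509)–(0.2877, 1.37904, -0.865)  len=1.2602
  (v4,v6,v5) [+-+] → (0.2877, 1.37904, -0.865)–(0.2877, 1.37904, -0.395186)  len=0.4698
  (v5,v6,v7) [+--] → (0.2877, 1.37904, -0.395186)–(0.2877, 1.37904, 0.865)  len=1.2602
  (v5,v7,v3) [+--] → (0.2877, 1.37904, 0.865)–(0.2877, 0.2877, 1.49509)  len=1.2602
  (v14,v0,v16) [--+] → (0.2877, -0.2877, -1.49509)–(0.2877, -1.37904, -0.865)  len=1.2602
  (v14,v16,v15) [-+-] → (0.2877, -1.37904, -0.865)–(0.2877, -1.37904, 0.395186)  len=1.2602
  (v15,v16,v17) [-++] → (0.2877, -1.37904, 0.395186)–(0.2877, -1.37904, 0.865)  len=0.4698
  (v15,v17,v3) [-+-] → (0.2877, -1.37904, 0.865)–(0.2877, -0.2877, 1.49509)  len=1.2602
  (v16,v0,v1) [+-+] → (0.2877, -0.2877, -1.49509)–(0.2877, 0, -1.56389)  len=0.2958
  (v17,v2,v3) [++-] → (0.2877, 0, 1.56389)–(0.2877, -0.2877, 1.49509)  len=0.2958

Chained into 1 loop(s):
  loop 1: 12 segments, perimeter = 9.6839
Total perimeter = 9.684
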